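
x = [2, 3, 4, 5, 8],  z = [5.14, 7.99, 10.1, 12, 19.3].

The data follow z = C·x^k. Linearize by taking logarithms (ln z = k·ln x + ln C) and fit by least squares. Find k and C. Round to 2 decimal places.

Linearized form: ln z = k·ln x + ln C. From the 5 transformed points,
Σln x = 6.8669, Σ(ln x)² = 10.5236, Σln z = 11.4728, Σln x·ln z = 16.7784.
Equations: 10.5236·k + 6.8669·ln C = 16.7784;  6.8669·k + 5·ln C = 11.4728.
Solving (det = 5.4631): k = 0.93517, ln C = 1.01021, so C = exp(1.01021) = 2.74618.

k = 0.94, C = 2.75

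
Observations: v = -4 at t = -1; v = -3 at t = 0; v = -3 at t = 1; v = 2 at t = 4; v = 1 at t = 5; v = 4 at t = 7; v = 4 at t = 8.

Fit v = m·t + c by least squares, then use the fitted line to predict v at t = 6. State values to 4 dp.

The normal equations are: 156·m + 24·c = 74;  24·m + 7·c = 1.
det = 156·7 − 24² = 516.
m = (74·7 − 24·1)/516 = 247/258; c = (156·1 − 24·74)/516 = -135/43.
At t = 6: v̂ = (247/258)·(6) + (-135/43)·(1) = 112/43.

v̂ = 2.6047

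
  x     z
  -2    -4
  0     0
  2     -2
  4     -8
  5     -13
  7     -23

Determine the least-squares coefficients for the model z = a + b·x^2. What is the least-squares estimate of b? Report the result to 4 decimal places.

AᵀA·[a, b]ᵀ = Aᵀz reads: 6·a + 98·b = -50;  98·a + 3314·b = -1604.
Eliminating b: 3314·(row 1) − 98·(row 2) gives 10280·a = 3314·(-50) − 98·(-1604) = -8508, so a = -2127/2570.
Then b = ((-1604) − 98·(-2127/2570))/3314 = -1181/2570.

b = -0.4595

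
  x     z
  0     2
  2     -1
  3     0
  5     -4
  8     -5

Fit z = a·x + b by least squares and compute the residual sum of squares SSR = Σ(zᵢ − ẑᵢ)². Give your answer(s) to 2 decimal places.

SSR = 3.57

The normal system AᵀA·[a, b]ᵀ = Aᵀz is [[102, 18]; [18, 5]]·[a, b]ᵀ = [-62, -8]ᵀ.
Δ = 102·5 − 18² = 186.
a = ((-62)·5 − 18·(-8))/186 = -83/93; b = (102·(-8) − 18·(-62))/186 = 50/31.
Residuals: 12/31, -77/93, 33/31, -107/93, 49/93; SSR = 332/93.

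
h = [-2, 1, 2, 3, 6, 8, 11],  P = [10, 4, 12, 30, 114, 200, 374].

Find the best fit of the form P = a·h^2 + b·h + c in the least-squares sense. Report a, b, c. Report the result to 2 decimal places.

a = 3.01, b = 0.93, c = -0.39

Normal-equation sums: Σh^2·h^2 = 20147, Σh^2·h = 2087, Σh^2 = 239, Σh·h = 239, Σh = 29, Σ1 = 7.
And Σh^2·P = 62520, Σh·P = 6496, ΣP = 744.
Normal equations: [[20147, 2087, 239]; [2087, 239, 29]; [239, 29, 7]]·[a, b, c]ᵀ = [62520, 6496, 744]ᵀ.
Inverting the 3×3 Gram matrix, [a, b, c]ᵀ = [1167860/387849, 32912/35259, -7196/18469]ᵀ.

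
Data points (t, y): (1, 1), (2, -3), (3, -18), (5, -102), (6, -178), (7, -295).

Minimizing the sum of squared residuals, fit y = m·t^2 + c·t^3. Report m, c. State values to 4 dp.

m = 1.0177, c = -1.0036

The normal system MᵀM·[m, c]ᵀ = Mᵀy is [[4420, 27984]; [27984, 180724]]·[m, c]ᵀ = [-23586, -152892]ᵀ.
det = 4420·180724 − 27984² = 15695824.
m = ((-23586)·180724 − 27984·(-152892))/15695824 = 1996683/1961978; c = (4420·(-152892) − 27984·(-23586))/15695824 = -984501/980989.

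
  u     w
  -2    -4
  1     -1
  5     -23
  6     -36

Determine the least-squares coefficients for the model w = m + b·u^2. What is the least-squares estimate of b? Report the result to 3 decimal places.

Sums needed: Σ1 = 4, Σu^2 = 66, Σu^2·u^2 = 1938.
Moment sums: Σw = -64, Σu^2·w = -1888.
So AᵀA·[m, b]ᵀ = Aᵀw: [[4, 66]; [66, 1938]]·[m, b]ᵀ = [-64, -1888]ᵀ.
Δ = 4·1938 − 66² = 3396.
m = ((-64)·1938 − 66·(-1888))/3396 = 48/283; b = (4·(-1888) − 66·(-64))/3396 = -832/849.

b = -0.980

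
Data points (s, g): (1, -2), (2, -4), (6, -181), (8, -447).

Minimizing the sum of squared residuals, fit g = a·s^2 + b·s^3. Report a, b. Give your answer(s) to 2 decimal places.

a = 0.84, b = -0.98

Sums needed: Σs^2·s^2 = 5409, Σs^2·s^3 = 40577, Σs^3·s^3 = 308865.
Moment sums: Σs^2·g = -35142, Σs^3·g = -267994.
Normal equations: [[5409, 40577]; [40577, 308865]]·[a, b]ᵀ = [-35142, -267994]ᵀ.
Δ = 5409·308865 − 40577² = 24157856.
a = ((-35142)·308865 − 40577·(-267994))/24157856 = 5064677/6039464; b = (5409·(-267994) − 40577·(-35142))/24157856 = -5905653/6039464.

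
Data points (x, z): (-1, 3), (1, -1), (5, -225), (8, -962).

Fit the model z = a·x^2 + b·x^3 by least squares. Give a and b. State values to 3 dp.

Entries of AᵀA: Σx^2·x^2 = 4723, Σx^2·x^3 = 35893, Σx^3·x^3 = 277771.
Moment sums: Σx^2·z = -67191, Σx^3·z = -520673.
Normal equations: [[4723, 35893]; [35893, 277771]]·[a, b]ᵀ = [-67191, -520673]ᵀ.
det = 4723·277771 − 35893² = 23604984.
a = ((-67191)·277771 − 35893·(-520673))/23604984 = 238507/226971; b = (4723·(-520673) − 35893·(-67191))/23604984 = -5931502/2950623.

a = 1.051, b = -2.010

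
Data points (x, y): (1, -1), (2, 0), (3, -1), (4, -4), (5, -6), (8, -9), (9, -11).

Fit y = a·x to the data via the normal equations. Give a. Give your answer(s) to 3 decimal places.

a = -1.105

Normal-equation sums: Σx·x = 200.
Moment sums: Σx·y = -221.
Hence a = -221 / 200 ≈ -1.105.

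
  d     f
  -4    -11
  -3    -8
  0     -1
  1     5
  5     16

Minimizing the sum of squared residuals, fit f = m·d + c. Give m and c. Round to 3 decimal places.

Setting ∂/∂m … = 0 gives: 51·m + (-1)·c = 153;  (-1)·m + 5·c = 1.
(Σd·d = 51, Σd = -1, Σ1 = 5, Σd·f = 153, Σf = 1.)
Determinant 51·5 − (-1)² = 254.
m = (153·5 − (-1)·1)/254 = 383/127; c = (51·1 − (-1)·153)/254 = 102/127.

m = 3.016, c = 0.803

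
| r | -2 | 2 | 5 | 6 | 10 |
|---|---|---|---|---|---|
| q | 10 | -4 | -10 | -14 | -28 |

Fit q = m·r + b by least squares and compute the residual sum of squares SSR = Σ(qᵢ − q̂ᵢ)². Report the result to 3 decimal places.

The normal equations are: 169·m + 21·b = -442;  21·m + 5·b = -46.
Δ = 169·5 − 21² = 404.
m = ((-442)·5 − 21·(-46))/404 = -311/101; b = (169·(-46) − 21·(-442))/404 = 377/101.
Residuals: 11/101, -159/101, 168/101, 75/101, -95/101; SSR = 676/101.

SSR = 6.693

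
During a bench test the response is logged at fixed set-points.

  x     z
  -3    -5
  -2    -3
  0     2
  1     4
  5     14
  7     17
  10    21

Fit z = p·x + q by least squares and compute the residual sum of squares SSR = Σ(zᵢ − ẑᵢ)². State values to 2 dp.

With design matrix M, MᵀM = [[188, 18]; [18, 7]] and Mᵀz = [424, 50]ᵀ.
Determinant 188·7 − 18² = 992.
p = (424·7 − 18·50)/992 = 517/248; q = (188·50 − 18·424)/992 = 221/124.
Residuals: -131/248, -19/31, 27/124, 33/248, 445/248, 5/8, -101/62; SSR = 433/62.

SSR = 6.98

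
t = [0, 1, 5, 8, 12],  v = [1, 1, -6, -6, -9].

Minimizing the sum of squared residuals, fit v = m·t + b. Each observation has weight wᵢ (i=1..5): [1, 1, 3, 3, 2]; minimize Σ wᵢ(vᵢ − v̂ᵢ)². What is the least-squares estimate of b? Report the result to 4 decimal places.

b = -0.1202

Normal-equation sums: Σwᵢ·t·t = 556, Σwᵢ·t = 64, Σwᵢ·1 = 10.
Moment sums: Σwᵢ·t·v = -449, Σwᵢ·v = -52.
XᵀWX·[m, b]ᵀ = XᵀWv becomes [[556, 64]; [64, 10]]·[m, b]ᵀ = [-449, -52]ᵀ.
det = 556·10 − 64² = 1464.
m = ((-449)·10 − 64·(-52))/1464 = -581/732; b = (556·(-52) − 64·(-449))/1464 = -22/183.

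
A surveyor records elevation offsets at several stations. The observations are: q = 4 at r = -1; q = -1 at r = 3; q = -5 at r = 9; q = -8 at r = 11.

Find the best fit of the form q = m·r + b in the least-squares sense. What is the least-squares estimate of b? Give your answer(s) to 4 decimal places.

b = 2.6374

Normal-equation sums: Σr·r = 212, Σr = 22, Σ1 = 4.
Moment sums: Σr·q = -140, Σq = -10.
Normal equations: [[212, 22]; [22, 4]]·[m, b]ᵀ = [-140, -10]ᵀ.
det = 212·4 − 22² = 364.
m = ((-140)·4 − 22·(-10))/364 = -85/91; b = (212·(-10) − 22·(-140))/364 = 240/91.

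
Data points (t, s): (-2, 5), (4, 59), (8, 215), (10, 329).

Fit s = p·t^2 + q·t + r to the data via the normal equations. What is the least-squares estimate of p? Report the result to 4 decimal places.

p = 3.0000

The normal system XᵀX·[p, q, r]ᵀ = Xᵀs is [[14368, 1568, 184]; [1568, 184, 20]; [184, 20, 4]]·[p, q, r]ᵀ = [47624, 5236, 608]ᵀ.
Row-reducing yields p = 3, q = 3, r = -1.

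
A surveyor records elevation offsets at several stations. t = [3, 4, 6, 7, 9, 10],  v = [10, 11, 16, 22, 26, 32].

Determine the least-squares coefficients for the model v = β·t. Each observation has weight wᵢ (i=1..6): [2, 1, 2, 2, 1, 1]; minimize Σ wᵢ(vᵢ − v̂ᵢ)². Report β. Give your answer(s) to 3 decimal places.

β = 3.008

With design matrix A, AᵀWA = [[385]] and AᵀWv = [1158]ᵀ.
Hence β = 1158 / 385 ≈ 3.00779.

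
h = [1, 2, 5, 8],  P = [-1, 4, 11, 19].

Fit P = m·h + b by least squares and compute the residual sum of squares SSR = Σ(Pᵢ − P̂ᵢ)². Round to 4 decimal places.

Entries of MᵀM: Σh·h = 94, Σh = 16, Σ1 = 4.
And Σh·P = 214, ΣP = 33.
So MᵀM·[m, b]ᵀ = MᵀP: [[94, 16]; [16, 4]]·[m, b]ᵀ = [214, 33]ᵀ.
Eliminating b: 4·(row 1) − 16·(row 2) gives 120·m = 4·214 − 16·33 = 328, so m = 41/15.
Then b = (33 − 16·(41/15))/4 = -161/60.
Residuals: -21/20, 73/60, 1/60, -11/60; SSR = 157/60.

SSR = 2.6167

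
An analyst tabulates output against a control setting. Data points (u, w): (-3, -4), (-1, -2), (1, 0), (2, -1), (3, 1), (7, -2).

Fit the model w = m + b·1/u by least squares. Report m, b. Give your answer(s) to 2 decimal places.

m = -1.50, b = 1.54

Setting ∂/∂m … = 0 gives: 6·m + (9/14)·b = -8;  (9/14)·m + (4397/1764)·b = 121/42.
(Σ1 = 6, Σ1/u = 9/14, Σ1/u·1/u = 4397/1764, Σw = -8, Σ1/u·w = 121/42.)
det = 6·(4397/1764) − (9/14)² = 8551/588.
m = ((-8)·(4397/1764) − (9/14)·(121/42))/(8551/588) = -38443/25653; b = (6·(121/42) − (9/14)·(-8))/(8551/588) = 13188/8551.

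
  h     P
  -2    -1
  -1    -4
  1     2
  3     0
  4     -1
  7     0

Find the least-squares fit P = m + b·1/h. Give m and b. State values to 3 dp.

Entries of MᵀM: Σ1 = 6, Σ1/h = 19/84, Σ1/h·1/h = 17245/7056.
And ΣP = -4, Σ1/h·P = 25/4.
Eliminating b: (17245/7056)·(row 1) − (19/84)·(row 2) gives (103109/7056)·m = (17245/7056)·(-4) − (19/84)·(25/4) = -78955/7056, so m = -78955/103109.
Then b = ((25/4) − (19/84)·(-78955/103109))/(17245/7056) = 270984/103109.

m = -0.766, b = 2.628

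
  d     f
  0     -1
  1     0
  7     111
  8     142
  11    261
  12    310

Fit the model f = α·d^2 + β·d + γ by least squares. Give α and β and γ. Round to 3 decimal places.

α = 1.986, β = 2.172, γ = -2.367

With design matrix A, AᵀA = [[41875, 3915, 379]; [3915, 379, 39]; [379, 39, 6]] and Aᵀf = [90748, 8504, 823]ᵀ.
Row-reducing yields α = 214390/107977, β = 234473/107977, γ = -13449/5683.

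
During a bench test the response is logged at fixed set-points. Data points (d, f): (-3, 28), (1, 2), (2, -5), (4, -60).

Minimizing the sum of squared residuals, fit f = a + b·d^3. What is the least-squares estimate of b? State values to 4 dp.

b = -0.9703

With design matrix A, AᵀA = [[4, 46]; [46, 4890]] and Aᵀf = [-35, -4634]ᵀ.
Δ = 4·4890 − 46² = 17444.
a = ((-35)·4890 − 46·(-4634))/17444 = 3001/1246; b = (4·(-4634) − 46·(-35))/17444 = -1209/1246.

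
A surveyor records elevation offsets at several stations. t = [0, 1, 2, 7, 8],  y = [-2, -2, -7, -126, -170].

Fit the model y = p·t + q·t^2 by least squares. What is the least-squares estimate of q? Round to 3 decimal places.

q = -2.934

Entries of AᵀA: Σt·t = 118, Σt·t^2 = 864, Σt^2·t^2 = 6514.
Moment sums: Σt·y = -2258, Σt^2·y = -17084.
So AᵀA·[p, q]ᵀ = Aᵀy: [[118, 864]; [864, 6514]]·[p, q]ᵀ = [-2258, -17084]ᵀ.
Δ = 118·6514 − 864² = 22156.
p = ((-2258)·6514 − 864·(-17084))/22156 = 12991/5539; q = (118·(-17084) − 864·(-2258))/22156 = -16250/5539.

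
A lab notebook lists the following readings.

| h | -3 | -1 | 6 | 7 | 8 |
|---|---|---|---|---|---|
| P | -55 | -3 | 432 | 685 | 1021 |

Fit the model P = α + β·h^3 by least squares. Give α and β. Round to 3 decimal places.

The normal system MᵀM·[α, β]ᵀ = MᵀP is [[5, 1043]; [1043, 427179]]·[α, β]ᵀ = [2080, 852507]ᵀ.
Determinant 5·427179 − 1043² = 1048046.
α = (2080·427179 − 1043·852507)/1048046 = -632481/1048046; β = (5·852507 − 1043·2080)/1048046 = 2093095/1048046.

α = -0.603, β = 1.997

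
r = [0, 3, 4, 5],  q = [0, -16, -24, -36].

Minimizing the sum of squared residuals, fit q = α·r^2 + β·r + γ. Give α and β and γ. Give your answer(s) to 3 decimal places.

Setting ∂/∂α … = 0 gives: 962·α + 216·β + 50·γ = -1428;  216·α + 50·β + 12·γ = -324;  50·α + 12·β + 4·γ = -76.
(Σr^2·r^2 = 962, Σr^2·r = 216, Σr^2 = 50, Σr·r = 50, Σr = 12, Σ1 = 4, Σr^2·q = -1428, Σr·q = -324, Σq = -76.)
Row-reducing yields α = -178/181, β = -402/181, γ = -8/181.

α = -0.983, β = -2.221, γ = -0.044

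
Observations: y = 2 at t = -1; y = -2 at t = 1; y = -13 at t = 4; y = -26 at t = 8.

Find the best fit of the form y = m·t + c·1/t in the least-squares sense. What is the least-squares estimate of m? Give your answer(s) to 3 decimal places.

m = -3.281

The normal equations are: 82·m + 4·c = -264;  4·m + (133/64)·c = -21/2.
Eliminating c: (133/64)·(row 1) − 4·(row 2) gives (4941/32)·m = (133/64)·(-264) − 4·(-21/2) = -4053/8, so m = -5404/1647.
Then c = ((-21/2) − 4·(-5404/1647))/(133/64) = 2080/1647.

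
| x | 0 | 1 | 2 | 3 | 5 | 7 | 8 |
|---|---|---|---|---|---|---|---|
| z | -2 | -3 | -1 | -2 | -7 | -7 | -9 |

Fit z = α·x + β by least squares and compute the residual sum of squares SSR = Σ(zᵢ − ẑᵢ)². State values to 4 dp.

SSR = 11.1985

MᵀM·[α, β]ᵀ = Mᵀz reads: 152·α + 26·β = -167;  26·α + 7·β = -31.
(Σx·x = 152, Σx = 26, Σ1 = 7, Σx·z = -167, Σz = -31.)
Eliminating β: 7·(row 1) − 26·(row 2) gives 388·α = 7·(-167) − 26·(-31) = -363, so α = -363/388.
Then β = ((-31) − 26·(-363/388))/7 = -185/194.
Residuals: -203/194, -431/388, 177/97, 683/388, -531/388, 195/388, -109/194; SSR = 4345/388.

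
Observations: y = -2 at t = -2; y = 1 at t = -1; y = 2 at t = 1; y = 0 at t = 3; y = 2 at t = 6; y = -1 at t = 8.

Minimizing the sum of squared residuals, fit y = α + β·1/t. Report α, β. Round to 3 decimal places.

α = 0.315, β = 0.902

Setting ∂/∂α … = 0 gives: 6·α + (1/8)·β = 2;  (1/8)·α + (1385/576)·β = 53/24.
(Σ1 = 6, Σ1/t = 1/8, Σ1/t·1/t = 1385/576, Σy = 2, Σ1/t·y = 53/24.)
det = 6·(1385/576) − (1/8)² = 2767/192.
α = (2·(1385/576) − (1/8)·(53/24))/(2767/192) = 2611/8301; β = (6·(53/24) − (1/8)·2)/(2767/192) = 2496/2767.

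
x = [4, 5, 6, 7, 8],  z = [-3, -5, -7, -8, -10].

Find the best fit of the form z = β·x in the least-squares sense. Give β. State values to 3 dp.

β = -1.132

Forming AᵀA = [[190]] and Aᵀz = [-215]ᵀ gives AᵀA·[β]ᵀ = Aᵀz.
Hence β = -215 / 190 ≈ -1.13158.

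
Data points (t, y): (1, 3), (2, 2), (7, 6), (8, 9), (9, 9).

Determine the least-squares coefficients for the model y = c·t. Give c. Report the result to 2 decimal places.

From the data, Σt·t = 199.
Right-hand side: Σt·y = 202.
Hence c = 202 / 199 ≈ 1.01508.

c = 1.02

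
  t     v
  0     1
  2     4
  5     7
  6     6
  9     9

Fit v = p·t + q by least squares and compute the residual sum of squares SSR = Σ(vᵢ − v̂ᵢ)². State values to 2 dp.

Compute the Gram sums: Σt·t = 146, Σt = 22, Σ1 = 5.
And Σt·v = 160, Σv = 27.
MᵀM·[p, q]ᵀ = Mᵀv becomes [[146, 22]; [22, 5]]·[p, q]ᵀ = [160, 27]ᵀ.
Δ = 146·5 − 22² = 246.
p = (160·5 − 22·27)/246 = 103/123; q = (146·27 − 22·160)/246 = 211/123.
Residuals: -88/123, 25/41, 45/41, -91/123, -31/123; SSR = 332/123.

SSR = 2.70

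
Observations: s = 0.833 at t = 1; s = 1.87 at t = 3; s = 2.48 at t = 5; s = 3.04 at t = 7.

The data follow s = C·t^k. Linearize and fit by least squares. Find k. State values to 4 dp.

k = 0.6671

Linearized form: ln s = k·ln t + ln C. From the 4 transformed points,
Σln t = 4.6540, Σ(ln t)² = 7.5838, Σln s = 2.4633, Σln t·ln s = 4.3130.
Equations: 7.5838·k + 4.6540·ln C = 4.3130;  4.6540·k + 4·ln C = 2.4633.
Slope k = (n·Σln t·ln s − Σln t·Σln s)/(n·Σ(ln t)² − (Σln t)²) = (4·4.3130 − 4.6540·2.4633)/8.6759 = 0.66712; ln C = (Σln s − k·Σln t)/n = -0.16035.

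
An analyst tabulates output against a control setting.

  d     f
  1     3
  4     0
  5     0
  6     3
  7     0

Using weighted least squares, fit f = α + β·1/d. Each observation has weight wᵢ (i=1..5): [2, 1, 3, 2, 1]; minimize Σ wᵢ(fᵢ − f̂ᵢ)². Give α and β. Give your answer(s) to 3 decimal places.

α = 0.412, β = 2.492

Sums needed: Σwᵢ·1 = 9, Σwᵢ·1/d = 1397/420, Σwᵢ·1/d·1/d = 398393/176400.
For XᵀWf: Σwᵢ·f = 12, Σwᵢ·1/d·f = 7.
So XᵀWX·[α, β]ᵀ = XᵀWf: [[9, 1397/420]; [1397/420, 398393/176400]]·[α, β]ᵀ = [12, 7]ᵀ.
Determinant 9·(398393/176400) − (1397/420)² = 204241/22050.
α = (12·(398393/176400) − (1397/420)·7)/(204241/22050) = 84192/204241; β = (9·7 − (1397/420)·12)/(204241/22050) = 509040/204241.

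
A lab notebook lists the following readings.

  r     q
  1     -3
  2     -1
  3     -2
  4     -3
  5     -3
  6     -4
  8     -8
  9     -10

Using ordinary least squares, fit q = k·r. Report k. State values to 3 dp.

k = -0.915

With design matrix X, XᵀX = [[236]] and Xᵀq = [-216]ᵀ.
Hence k = -216 / 236 ≈ -0.915254.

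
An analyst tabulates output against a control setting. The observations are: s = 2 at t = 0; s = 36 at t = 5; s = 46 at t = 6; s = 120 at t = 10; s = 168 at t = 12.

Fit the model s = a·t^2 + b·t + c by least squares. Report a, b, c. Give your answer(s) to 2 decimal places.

a = 1.04, b = 1.30, c = 2.08

The normal equations are: 32657·a + 3069·b + 305·c = 38748;  3069·a + 305·b + 33·c = 3672;  305·a + 33·b + 5·c = 372.
Solving the 3×3 system (Gaussian elimination) gives a = 11994/11479, b = 14931/11479, c = 23859/11479.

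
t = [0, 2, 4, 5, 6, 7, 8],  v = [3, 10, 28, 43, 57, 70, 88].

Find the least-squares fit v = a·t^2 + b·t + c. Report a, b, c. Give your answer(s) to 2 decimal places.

a = 0.99, b = 2.87, c = 2.02

From the data, Σt^2·t^2 = 8690, Σt^2·t = 1268, Σt^2 = 194, Σt·t = 194, Σt = 32, Σ1 = 7.
Right-hand side: Σt^2·v = 12677, Σt·v = 1883, Σv = 299.
So XᵀX·[a, b, c]ᵀ = Xᵀv: [[8690, 1268, 194]; [1268, 194, 32]; [194, 32, 7]]·[a, b, c]ᵀ = [12677, 1883, 299]ᵀ.
Row-reducing yields a = 2127/2138, b = 6137/2138, c = 2160/1069.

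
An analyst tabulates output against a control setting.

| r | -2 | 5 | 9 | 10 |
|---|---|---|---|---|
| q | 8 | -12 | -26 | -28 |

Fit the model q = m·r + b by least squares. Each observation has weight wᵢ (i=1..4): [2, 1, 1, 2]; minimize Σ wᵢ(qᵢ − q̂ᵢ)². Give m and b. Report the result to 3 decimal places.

m = -3.024, b = 2.122

Compute the Gram sums: Σwᵢ·r·r = 314, Σwᵢ·r = 30, Σwᵢ·1 = 6.
And Σwᵢ·r·q = -886, Σwᵢ·q = -78.
So XᵀWX·[m, b]ᵀ = XᵀWq: [[314, 30]; [30, 6]]·[m, b]ᵀ = [-886, -78]ᵀ.
Δ = 314·6 − 30² = 984.
m = ((-886)·6 − 30·(-78))/984 = -124/41; b = (314·(-78) − 30·(-886))/984 = 87/41.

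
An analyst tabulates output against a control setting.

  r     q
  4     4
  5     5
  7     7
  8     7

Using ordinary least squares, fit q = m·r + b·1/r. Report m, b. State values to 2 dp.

m = 0.89, b = 2.39

Normal-equation sums: Σr·r = 154, Σr·1/r = 4, Σ1/r·1/r = 10861/78400.
For Aᵀq: Σr·q = 146, Σ1/r·q = 31/8.
So AᵀA·[m, b]ᵀ = Aᵀq: [[154, 4]; [4, 10861/78400]]·[m, b]ᵀ = [146, 31/8]ᵀ.
Δ = 154·(10861/78400) − 4² = 29871/5600.
m = (146·(10861/78400) − 4·(31/8))/(29871/5600) = 61751/69699; b = (154·(31/8) − 4·146)/(29871/5600) = 23800/9957.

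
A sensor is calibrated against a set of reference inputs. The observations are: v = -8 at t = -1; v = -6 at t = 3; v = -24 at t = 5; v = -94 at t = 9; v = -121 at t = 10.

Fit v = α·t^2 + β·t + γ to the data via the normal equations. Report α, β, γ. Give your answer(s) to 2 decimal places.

α = -1.53, β = 3.51, γ = -2.98

Sums needed: Σt^2·t^2 = 17268, Σt^2·t = 1880, Σt^2 = 216, Σt·t = 216, Σt = 26, Σ1 = 5.
Right-hand side: Σt^2·v = -20376, Σt·v = -2186, Σv = -253.
Inverting the 3×3 Gram matrix, [α, β, γ]ᵀ = [-32672/21421, 75264/21421, -63845/21421]ᵀ.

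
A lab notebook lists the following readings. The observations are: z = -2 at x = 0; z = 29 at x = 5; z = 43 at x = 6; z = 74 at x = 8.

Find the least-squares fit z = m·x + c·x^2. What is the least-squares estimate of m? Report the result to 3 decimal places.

m = 0.336

Entries of AᵀA: Σx·x = 125, Σx·x^2 = 853, Σx^2·x^2 = 6017.
Moment sums: Σx·z = 995, Σx^2·z = 7009.
Δ = 125·6017 − 853² = 24516.
m = (995·6017 − 853·7009)/24516 = 1373/4086; c = (125·7009 − 853·995)/24516 = 4565/4086.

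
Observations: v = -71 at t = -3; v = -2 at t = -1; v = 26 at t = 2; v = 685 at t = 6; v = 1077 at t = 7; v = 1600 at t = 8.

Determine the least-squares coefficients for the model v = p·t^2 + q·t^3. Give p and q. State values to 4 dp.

p = 1.0431, q = 2.9938

With design matrix M, MᵀM = [[7891, 57139]; [57139, 427243]] and Mᵀv = [179296, 1338698]ᵀ.
Δ = 7891·427243 − 57139² = 106509192.
p = (179296·427243 − 57139·1338698)/106509192 = 55547953/53254596; q = (7891·1338698 − 57139·179296)/106509192 = 159435887/53254596.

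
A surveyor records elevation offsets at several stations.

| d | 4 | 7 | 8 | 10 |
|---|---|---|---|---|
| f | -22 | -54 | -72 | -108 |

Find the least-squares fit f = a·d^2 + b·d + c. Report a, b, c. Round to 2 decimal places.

a = -1.10, b = 0.99, c = -8.23

Normal-equation sums: Σd^2·d^2 = 16753, Σd^2·d = 1919, Σd^2 = 229, Σd·d = 229, Σd = 29, Σ1 = 4.
Moment sums: Σd^2·f = -18406, Σd·f = -2122, Σf = -256.
MᵀM·[a, b, c]ᵀ = Mᵀf becomes [[16753, 1919, 229]; [1919, 229, 29]; [229, 29, 4]]·[a, b, c]ᵀ = [-18406, -2122, -256]ᵀ.
Inverting the 3×3 Gram matrix, [a, b, c]ᵀ = [-11/10, 149/150, -617/75]ᵀ.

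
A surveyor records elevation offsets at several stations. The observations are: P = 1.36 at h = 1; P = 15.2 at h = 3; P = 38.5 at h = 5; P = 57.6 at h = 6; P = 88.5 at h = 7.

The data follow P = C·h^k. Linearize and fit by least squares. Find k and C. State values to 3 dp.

Taking logs, ln P = k·ln h + ln C, so regress ln P on ln h.
Sums: Σln h = 6.4457, Σ(ln h)² = 10.7942, Σln P = 15.2160, Σln h·ln P = 24.8516.
Normal system: [[10.7942, 6.4457]; [6.4457, 5]]·[k, ln C]ᵀ = [24.8516, 15.2160]ᵀ.
Slope k = (n·Σln h·ln P − Σln h·Σln P)/(n·Σ(ln h)² − (Σln h)²) = (5·24.8516 − 6.4457·15.2160)/12.4237 = 2.10728; ln C = (Σln P − k·Σln h)/n = 0.32661, so C = exp(0.32661) = 1.38626.

k = 2.107, C = 1.386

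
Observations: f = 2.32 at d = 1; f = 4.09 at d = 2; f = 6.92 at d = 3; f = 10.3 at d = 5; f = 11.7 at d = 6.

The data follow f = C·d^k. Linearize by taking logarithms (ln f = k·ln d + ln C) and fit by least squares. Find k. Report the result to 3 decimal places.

k = 0.926

Linearized form: ln f = k·ln d + ln C. From the 5 transformed points,
XᵀX = [[7.4881, 5.1930]; [5.1930, 5]], rhs = [11.2619, 8.9763]ᵀ  (here Σln d = 5.1930, Σ(ln d)² = 7.4881, Σln f = 8.9763, Σln d·ln f = 11.2619).
Slope k = (n·Σln d·ln f − Σln d·Σln f)/(n·Σ(ln d)² − (Σln d)²) = (5·11.2619 − 5.1930·8.9763)/10.4737 = 0.92578; ln C = (Σln f − k·Σln d)/n = 0.83374.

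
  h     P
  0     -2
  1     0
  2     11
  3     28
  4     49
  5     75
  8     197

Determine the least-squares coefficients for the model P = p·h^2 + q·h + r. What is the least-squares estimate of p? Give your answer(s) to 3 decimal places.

p = 3.043

Normal-equation sums: Σh^2·h^2 = 5075, Σh^2·h = 737, Σh^2 = 119, Σh·h = 119, Σh = 23, Σ1 = 7.
For XᵀP: Σh^2·P = 15563, Σh·P = 2253, ΣP = 358.
Normal equations: [[5075, 737, 119]; [737, 119, 23]; [119, 23, 7]]·[p, q, r]ᵀ = [15563, 2253, 358]ᵀ.
Solving the 3×3 system (Gaussian elimination) gives p = 136603/44898, q = 3545/6414, r = -17929/7483.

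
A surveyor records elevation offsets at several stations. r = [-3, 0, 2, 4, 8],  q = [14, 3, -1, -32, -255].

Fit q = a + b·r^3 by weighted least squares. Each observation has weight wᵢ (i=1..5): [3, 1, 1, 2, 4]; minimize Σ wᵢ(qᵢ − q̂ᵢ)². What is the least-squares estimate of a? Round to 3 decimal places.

a = 1.094

Entries of AᵀWA: Σwᵢ·1 = 11, Σwᵢ·r^3 = 2103, Σwᵢ·r^3·r^3 = 1059019.
For AᵀWq: Σwᵢ·q = -1040, Σwᵢ·r^3·q = -527478.
det = 11·1059019 − 2103² = 7226600.
a = ((-1040)·1059019 − 2103·(-527478))/7226600 = 3953237/3613300; b = (11·(-527478) − 2103·(-1040))/7226600 = -1807569/3613300.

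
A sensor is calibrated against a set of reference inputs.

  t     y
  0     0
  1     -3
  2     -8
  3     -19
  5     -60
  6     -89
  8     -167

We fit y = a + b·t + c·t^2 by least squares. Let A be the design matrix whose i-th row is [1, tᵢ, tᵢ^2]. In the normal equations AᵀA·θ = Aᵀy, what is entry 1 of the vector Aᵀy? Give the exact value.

-346

Entry 1 ↔ basis 1, so (Aᵀy)_{1} = Σᵢ yᵢ = (1)·(0) + (1)·(-3) + (1)·(-8) + (1)·(-19) + (1)·(-60) + (1)·(-89) + (1)·(-167) = -346.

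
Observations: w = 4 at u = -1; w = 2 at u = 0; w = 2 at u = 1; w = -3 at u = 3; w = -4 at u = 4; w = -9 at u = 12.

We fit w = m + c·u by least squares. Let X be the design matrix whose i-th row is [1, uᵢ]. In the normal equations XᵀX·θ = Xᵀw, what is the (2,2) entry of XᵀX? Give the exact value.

171

Row 2 ↔ basis u, column 2 ↔ basis u, so (XᵀX)_{2,2} = Σᵢ (u)·(u) = (-1)·(-1) + (0)·(0) + (1)·(1) + (3)·(3) + (4)·(4) + (12)·(12) = 171.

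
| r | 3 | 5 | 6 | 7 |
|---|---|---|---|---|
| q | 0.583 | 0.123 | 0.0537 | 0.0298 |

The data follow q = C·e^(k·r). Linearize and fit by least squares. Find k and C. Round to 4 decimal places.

Let Y = ln q. Fitting Y = k·r + ln C by least squares:
Σr = 21.0000, Σ(r)² = 119.0000, Σln q = -9.0727, Σr·ln q = -54.2353.
Equations: 119.0000·k + 21.0000·ln C = -54.2353;  21.0000·k + 4·ln C = -9.0727.
Δ = 119.0000·4 − (21.0000)² = 35.0000; k = (-54.2353·4 − 21.0000·-9.0727)/35.0000 = -0.75469, ln C = (119.0000·-9.0727 − 21.0000·-54.2353)/35.0000 = 1.69393, so C = exp(1.69393) = 5.44081.

k = -0.7547, C = 5.4408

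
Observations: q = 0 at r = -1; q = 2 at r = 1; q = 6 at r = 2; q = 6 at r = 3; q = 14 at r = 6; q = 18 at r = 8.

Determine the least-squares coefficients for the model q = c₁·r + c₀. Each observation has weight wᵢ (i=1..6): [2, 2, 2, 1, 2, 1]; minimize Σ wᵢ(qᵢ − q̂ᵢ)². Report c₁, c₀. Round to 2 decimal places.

Setting ∂/∂c₁ … = 0 gives: 157·c₁ + 27·c₀ = 358;  27·c₁ + 10·c₀ = 68.
Eliminating c₀: 10·(row 1) − 27·(row 2) gives 841·c₁ = 10·358 − 27·68 = 1744, so c₁ = 1744/841.
Then c₀ = (68 − 27·(1744/841))/10 = 1010/841.

c₁ = 2.07, c₀ = 1.20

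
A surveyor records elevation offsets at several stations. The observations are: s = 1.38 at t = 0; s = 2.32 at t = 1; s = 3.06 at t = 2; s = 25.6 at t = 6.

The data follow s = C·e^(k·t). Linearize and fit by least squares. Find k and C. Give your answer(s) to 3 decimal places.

With ln sᵢ as the transformed response and tᵢ as the regressor:
Σt = 9.0000, Σ(t)² = 41.0000, Σln s = 5.5247, Σt·ln s = 22.5340.
Equations: 41.0000·k + 9.0000·ln C = 22.5340;  9.0000·k + 4·ln C = 5.5247.
Δ = 41.0000·4 − (9.0000)² = 83.0000; k = (22.5340·4 − 9.0000·5.5247)/83.0000 = 0.48691, ln C = (41.0000·5.5247 − 9.0000·22.5340)/83.0000 = 0.28561, so C = exp(0.28561) = 1.33057.

k = 0.487, C = 1.331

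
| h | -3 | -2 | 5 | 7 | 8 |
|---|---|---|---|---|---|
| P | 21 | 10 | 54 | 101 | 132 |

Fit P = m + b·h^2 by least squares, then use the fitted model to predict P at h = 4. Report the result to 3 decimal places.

P̂ = 34.907

Normal-equation sums: Σ1 = 5, Σh^2 = 151, Σh^2·h^2 = 7219.
For AᵀP: ΣP = 318, Σh^2·P = 14976.
Eliminating b: 7219·(row 1) − 151·(row 2) gives 13294·m = 7219·318 − 151·14976 = 34266, so m = 17133/6647.
Then b = (14976 − 151·(17133/6647))/7219 = 13431/6647.
At h = 4: P̂ = (17133/6647)·(1) + (13431/6647)·(16) = 232029/6647.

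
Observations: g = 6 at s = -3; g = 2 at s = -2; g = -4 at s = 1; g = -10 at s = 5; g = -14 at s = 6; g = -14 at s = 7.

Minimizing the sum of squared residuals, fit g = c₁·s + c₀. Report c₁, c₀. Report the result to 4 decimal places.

c₁ = -1.9562, c₀ = -1.1022

With design matrix M, MᵀM = [[124, 14]; [14, 6]] and Mᵀg = [-258, -34]ᵀ.
det = 124·6 − 14² = 548.
c₁ = ((-258)·6 − 14·(-34))/548 = -268/137; c₀ = (124·(-34) − 14·(-258))/548 = -151/137.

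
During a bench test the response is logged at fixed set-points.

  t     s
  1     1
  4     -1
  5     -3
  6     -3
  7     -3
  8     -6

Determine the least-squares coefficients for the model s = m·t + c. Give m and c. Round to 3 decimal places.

Sums needed: Σt·t = 191, Σt = 31, Σ1 = 6.
Moment sums: Σt·s = -105, Σs = -15.
Normal equations: [[191, 31]; [31, 6]]·[m, c]ᵀ = [-105, -15]ᵀ.
Eliminating c: 6·(row 1) − 31·(row 2) gives 185·m = 6·(-105) − 31·(-15) = -165, so m = -33/37.
Then c = ((-15) − 31·(-33/37))/6 = 78/37.

m = -0.892, c = 2.108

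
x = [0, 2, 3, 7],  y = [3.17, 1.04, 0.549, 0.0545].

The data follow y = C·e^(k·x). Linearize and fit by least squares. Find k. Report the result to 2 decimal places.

k = -0.58

With ln yᵢ as the transformed response and xᵢ as the regressor:
AᵀA = [[62.0000, 12.0000]; [12.0000, 4]], rhs = [-22.0874, -2.3163]ᵀ  (here Σx = 12.0000, Σ(x)² = 62.0000, Σln y = -2.3163, Σx·ln y = -22.0874).
Solving (det = 104.0000): k = -0.58226, ln C = 1.16770.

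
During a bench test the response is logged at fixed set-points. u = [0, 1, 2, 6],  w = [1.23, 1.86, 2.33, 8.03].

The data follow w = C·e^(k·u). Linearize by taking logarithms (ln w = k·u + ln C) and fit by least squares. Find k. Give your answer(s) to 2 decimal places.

Taking logs, ln w = k·u + ln C, so regress ln w on u.
Σu = 9.0000, Σ(u)² = 41.0000, Σln w = 3.7566, Σu·ln w = 14.8114.
Equations: 41.0000·k + 9.0000·ln C = 14.8114;  9.0000·k + 4·ln C = 3.7566.
Solving (det = 83.0000): k = 0.30646, ln C = 0.24963.

k = 0.31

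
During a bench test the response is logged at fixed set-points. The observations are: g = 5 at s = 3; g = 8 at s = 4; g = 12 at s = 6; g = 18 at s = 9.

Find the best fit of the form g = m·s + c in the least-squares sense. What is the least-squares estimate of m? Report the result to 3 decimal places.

Compute the Gram sums: Σs·s = 142, Σs = 22, Σ1 = 4.
And Σs·g = 281, Σg = 43.
Δ = 142·4 − 22² = 84.
m = (281·4 − 22·43)/84 = 89/42; c = (142·43 − 22·281)/84 = -19/21.

m = 2.119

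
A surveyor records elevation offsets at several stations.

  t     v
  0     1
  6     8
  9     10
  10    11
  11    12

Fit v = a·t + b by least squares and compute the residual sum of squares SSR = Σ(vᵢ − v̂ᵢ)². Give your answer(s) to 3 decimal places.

Sums needed: Σt·t = 338, Σt = 36, Σ1 = 5.
Moment sums: Σt·v = 380, Σv = 42.
Δ = 338·5 − 36² = 394.
a = (380·5 − 36·42)/394 = 194/197; b = (338·42 − 36·380)/394 = 258/197.
Residuals: -61/197, 154/197, -34/197, -31/197, -28/197; SSR = 154/197.

SSR = 0.782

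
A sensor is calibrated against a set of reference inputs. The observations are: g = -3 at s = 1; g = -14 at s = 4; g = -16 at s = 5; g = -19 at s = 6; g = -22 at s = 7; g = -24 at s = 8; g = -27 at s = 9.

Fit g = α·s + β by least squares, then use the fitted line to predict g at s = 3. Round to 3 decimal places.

From the data, Σs·s = 272, Σs = 40, Σ1 = 7.
Right-hand side: Σs·g = -842, Σg = -125.
Determinant 272·7 − 40² = 304.
α = ((-842)·7 − 40·(-125))/304 = -447/152; β = (272·(-125) − 40·(-842))/304 = -20/19.
At s = 3: ĝ = (-447/152)·(3) + (-20/19)·(1) = -79/8.

ĝ = -9.875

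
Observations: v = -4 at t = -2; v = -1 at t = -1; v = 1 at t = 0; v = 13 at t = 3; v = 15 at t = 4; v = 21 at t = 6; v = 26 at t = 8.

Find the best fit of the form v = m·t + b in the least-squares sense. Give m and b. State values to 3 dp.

m = 3.099, b = 2.174

Sums needed: Σt·t = 130, Σt = 18, Σ1 = 7.
And Σt·v = 442, Σv = 71.
Determinant 130·7 − 18² = 586.
m = (442·7 − 18·71)/586 = 908/293; b = (130·71 − 18·442)/586 = 637/293.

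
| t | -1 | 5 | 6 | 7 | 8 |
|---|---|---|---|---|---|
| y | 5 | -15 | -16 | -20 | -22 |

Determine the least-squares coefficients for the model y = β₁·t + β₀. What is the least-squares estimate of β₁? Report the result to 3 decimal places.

Setting ∂/∂β₁ … = 0 gives: 175·β₁ + 25·β₀ = -492;  25·β₁ + 5·β₀ = -68.
(Σt·t = 175, Σt = 25, Σ1 = 5, Σt·y = -492, Σy = -68.)
det = 175·5 − 25² = 250.
β₁ = ((-492)·5 − 25·(-68))/250 = -76/25; β₀ = (175·(-68) − 25·(-492))/250 = 8/5.

β₁ = -3.040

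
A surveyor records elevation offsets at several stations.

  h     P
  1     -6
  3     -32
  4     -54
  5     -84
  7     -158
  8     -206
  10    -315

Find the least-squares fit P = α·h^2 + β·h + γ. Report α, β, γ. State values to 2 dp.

α = -3.00, β = -1.50, γ = -1.00

Normal-equation sums: Σh^2·h^2 = 17460, Σh^2·h = 2072, Σh^2 = 264, Σh·h = 264, Σh = 38, Σ1 = 7.
For AᵀP: Σh^2·P = -55684, Σh·P = -6642, ΣP = -855.
Normal equations: [[17460, 2072, 264]; [2072, 264, 38]; [264, 38, 7]]·[α, β, γ]ᵀ = [-55684, -6642, -855]ᵀ.
Solving the 3×3 system (Gaussian elimination) gives α = -32657/10901, β = -16375/10901, γ = -10951/10901.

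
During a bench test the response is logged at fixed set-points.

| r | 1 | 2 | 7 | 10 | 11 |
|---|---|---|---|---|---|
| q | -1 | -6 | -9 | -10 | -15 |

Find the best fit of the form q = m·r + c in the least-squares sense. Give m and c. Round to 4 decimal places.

m = -1.0483, c = -1.7005

Setting ∂/∂m … = 0 gives: 275·m + 31·c = -341;  31·m + 5·c = -41.
(Σr·r = 275, Σr = 31, Σ1 = 5, Σr·q = -341, Σq = -41.)
Eliminating c: 5·(row 1) − 31·(row 2) gives 414·m = 5·(-341) − 31·(-41) = -434, so m = -217/207.
Then c = ((-41) − 31·(-217/207))/5 = -352/207.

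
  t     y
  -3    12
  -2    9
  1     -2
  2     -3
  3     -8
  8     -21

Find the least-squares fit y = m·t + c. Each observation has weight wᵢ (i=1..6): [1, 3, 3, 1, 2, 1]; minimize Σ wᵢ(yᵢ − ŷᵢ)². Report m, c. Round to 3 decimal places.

Normal-equation sums: Σwᵢ·t·t = 110, Σwᵢ·t = 10, Σwᵢ·1 = 11.
And Σwᵢ·t·y = -318, Σwᵢ·y = -7.
Normal equations: [[110, 10]; [10, 11]]·[m, c]ᵀ = [-318, -7]ᵀ.
Determinant 110·11 − 10² = 1110.
m = ((-318)·11 − 10·(-7))/1110 = -1714/555; c = (110·(-7) − 10·(-318))/1110 = 241/111.

m = -3.088, c = 2.171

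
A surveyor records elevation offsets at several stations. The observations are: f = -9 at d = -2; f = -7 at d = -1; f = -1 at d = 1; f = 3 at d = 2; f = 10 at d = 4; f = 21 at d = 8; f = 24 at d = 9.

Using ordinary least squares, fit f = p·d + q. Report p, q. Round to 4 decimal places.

AᵀA·[p, q]ᵀ = Aᵀf reads: 171·p + 21·q = 454;  21·p + 7·q = 41.
Δ = 171·7 − 21² = 756.
p = (454·7 − 21·41)/756 = 331/108; q = (171·41 − 21·454)/756 = -841/252.

p = 3.0648, q = -3.3373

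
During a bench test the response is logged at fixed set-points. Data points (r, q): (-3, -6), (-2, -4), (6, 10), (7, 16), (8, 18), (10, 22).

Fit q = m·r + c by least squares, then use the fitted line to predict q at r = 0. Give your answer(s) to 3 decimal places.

From the data, Σr·r = 262, Σr = 26, Σ1 = 6.
Right-hand side: Σr·q = 562, Σq = 56.
Normal equations: [[262, 26]; [26, 6]]·[m, c]ᵀ = [562, 56]ᵀ.
det = 262·6 − 26² = 896.
m = (562·6 − 26·56)/896 = 479/224; c = (262·56 − 26·562)/896 = 15/224.
At r = 0: q̂ = (479/224)·(0) + (15/224)·(1) = 15/224.

q̂ = 0.067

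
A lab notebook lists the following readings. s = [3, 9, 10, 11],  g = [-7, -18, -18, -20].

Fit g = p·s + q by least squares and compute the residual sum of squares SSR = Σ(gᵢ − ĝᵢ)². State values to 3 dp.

SSR = 1.510

The normal system AᵀA·[p, q]ᵀ = Aᵀg is [[311, 33]; [33, 4]]·[p, q]ᵀ = [-583, -63]ᵀ.
det = 311·4 − 33² = 155.
p = ((-583)·4 − 33·(-63))/155 = -253/155; q = (311·(-63) − 33·(-583))/155 = -354/155.
Residuals: 28/155, -159/155, 94/155, 37/155; SSR = 234/155.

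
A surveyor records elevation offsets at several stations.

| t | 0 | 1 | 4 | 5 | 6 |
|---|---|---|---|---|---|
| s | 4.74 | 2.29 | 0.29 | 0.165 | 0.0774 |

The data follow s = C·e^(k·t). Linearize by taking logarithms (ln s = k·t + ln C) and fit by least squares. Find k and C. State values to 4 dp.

k = -0.6791, C = 4.6200

With ln sᵢ as the transformed response and tᵢ as the regressor:
Σt = 16.0000, Σ(t)² = 78.0000, Σln s = -3.2139, Σt·ln s = -28.4846.
Normal system: [[78.0000, 16.0000]; [16.0000, 5]]·[k, ln C]ᵀ = [-28.4846, -3.2139]ᵀ.
Slope k = (n·Σt·ln s − Σt·Σln s)/(n·Σ(t)² − (Σt)²) = (5·-28.4846 − 16.0000·-3.2139)/134.0000 = -0.67911; ln C = (Σln s − k·Σt)/n = 1.53039, so C = exp(1.53039) = 4.61998.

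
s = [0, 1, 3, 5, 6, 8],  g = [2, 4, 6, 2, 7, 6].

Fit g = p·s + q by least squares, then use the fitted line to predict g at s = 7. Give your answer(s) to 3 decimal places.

Entries of XᵀX: Σs·s = 135, Σs = 23, Σ1 = 6.
Right-hand side: Σs·g = 122, Σg = 27.
Normal equations: [[135, 23]; [23, 6]]·[p, q]ᵀ = [122, 27]ᵀ.
Eliminating q: 6·(row 1) − 23·(row 2) gives 281·p = 6·122 − 23·27 = 111, so p = 111/281.
Then q = (27 − 23·(111/281))/6 = 839/281.
At s = 7: ĝ = (111/281)·(7) + (839/281)·(1) = 1616/281.

ĝ = 5.751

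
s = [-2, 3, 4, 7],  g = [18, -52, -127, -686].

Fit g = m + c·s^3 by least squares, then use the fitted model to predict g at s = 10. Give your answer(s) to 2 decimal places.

ĝ = -2003.73

MᵀM·[m, c]ᵀ = Mᵀg reads: 4·m + 426·c = -847;  426·m + 122538·c = -244974.
(Σ1 = 4, Σs^3 = 426, Σs^3·s^3 = 122538, Σg = -847, Σs^3·g = -244974.)
det = 4·122538 − 426² = 308676.
m = ((-847)·122538 − 426·(-244974))/308676 = 94873/51446; c = (4·(-244974) − 426·(-847))/308676 = -103179/51446.
At s = 10: ĝ = (94873/51446)·(1) + (-103179/51446)·(1000) = -103084127/51446.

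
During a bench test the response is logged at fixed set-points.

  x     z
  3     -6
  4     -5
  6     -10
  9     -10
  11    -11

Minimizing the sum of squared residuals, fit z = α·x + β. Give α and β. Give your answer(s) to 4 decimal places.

α = -0.7035, β = -3.7566

Setting ∂/∂α … = 0 gives: 263·α + 33·β = -309;  33·α + 5·β = -42.
Determinant 263·5 − 33² = 226.
α = ((-309)·5 − 33·(-42))/226 = -159/226; β = (263·(-42) − 33·(-309))/226 = -849/226.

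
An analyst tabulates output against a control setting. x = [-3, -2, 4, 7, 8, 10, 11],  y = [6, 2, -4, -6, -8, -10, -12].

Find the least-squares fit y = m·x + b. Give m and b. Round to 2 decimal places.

m = -1.15, b = 1.17

MᵀM·[m, b]ᵀ = Mᵀy reads: 363·m + 35·b = -376;  35·m + 7·b = -32.
(Σx·x = 363, Σx = 35, Σ1 = 7, Σx·y = -376, Σy = -32.)
Δ = 363·7 − 35² = 1316.
m = ((-376)·7 − 35·(-32))/1316 = -54/47; b = (363·(-32) − 35·(-376))/1316 = 386/329.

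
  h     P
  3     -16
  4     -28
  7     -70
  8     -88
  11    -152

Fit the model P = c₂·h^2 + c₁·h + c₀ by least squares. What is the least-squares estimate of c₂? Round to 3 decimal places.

Compute the Gram sums: Σh^2·h^2 = 21475, Σh^2·h = 2277, Σh^2 = 259, Σh·h = 259, Σh = 33, Σ1 = 5.
Moment sums: Σh^2·P = -28046, Σh·P = -3026, ΣP = -354.
XᵀX·[c₂, c₁, c₀]ᵀ = XᵀP becomes [[21475, 2277, 259]; [2277, 259, 33]; [259, 33, 5]]·[c₂, c₁, c₀]ᵀ = [-28046, -3026, -354]ᵀ.
Inverting the 3×3 Gram matrix, [c₂, c₁, c₀]ᵀ = [-2683/3079, -14573/3079, 17168/3079]ᵀ.

c₂ = -0.871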